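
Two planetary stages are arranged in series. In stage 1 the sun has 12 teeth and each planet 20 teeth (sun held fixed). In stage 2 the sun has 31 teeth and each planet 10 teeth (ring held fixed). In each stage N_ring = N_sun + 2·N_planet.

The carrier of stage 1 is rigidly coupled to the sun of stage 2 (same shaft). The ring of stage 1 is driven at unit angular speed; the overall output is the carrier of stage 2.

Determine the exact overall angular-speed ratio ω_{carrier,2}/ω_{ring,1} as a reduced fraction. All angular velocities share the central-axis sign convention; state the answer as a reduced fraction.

Stage 1: N_ring = 12 + 2·20 = 52
Stage 1: 12(ω_s−ω_c) = −52(ω_r−ω_c),  ω_s=0, ω_r=1
Stage 1: 12(0−ω_c) = −52(1−ω_c)  ⇒  64ω_c = 52  ⇒  ω_c = 13/16
  ⇒ ω_c¹/ω_r¹ = 13/16
Stage 2: N_ring = 31 + 2·10 = 51
Stage 2: 31(ω_s−ω_c) = −51(ω_r−ω_c),  ω_r=0, ω_s=1
Stage 2: 31(1−ω_c) = −51(0−ω_c)  ⇒  82ω_c = 31  ⇒  ω_c = 31/82
  ⇒ ω_c²/ω_s² = 31/82
Coupling ω_s² = ω_c¹ ⇒ overall = 13/16 × 31/82 = 403/1312

403/1312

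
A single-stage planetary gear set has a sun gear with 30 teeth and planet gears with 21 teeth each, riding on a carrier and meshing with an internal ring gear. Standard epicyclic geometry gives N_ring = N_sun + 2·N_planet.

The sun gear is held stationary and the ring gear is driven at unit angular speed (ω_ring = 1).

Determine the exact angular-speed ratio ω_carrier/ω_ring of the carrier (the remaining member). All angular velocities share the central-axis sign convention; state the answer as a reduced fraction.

N_ring = 30 + 2·21 = 72
30(ω_s−ω_c) = −72(ω_r−ω_c),  ω_s=0, ω_r=1
30(0−ω_c) = −72(1−ω_c)  ⇒  102ω_c = 72  ⇒  ω_c = 12/17
ω_c/ω_r = 12/17

12/17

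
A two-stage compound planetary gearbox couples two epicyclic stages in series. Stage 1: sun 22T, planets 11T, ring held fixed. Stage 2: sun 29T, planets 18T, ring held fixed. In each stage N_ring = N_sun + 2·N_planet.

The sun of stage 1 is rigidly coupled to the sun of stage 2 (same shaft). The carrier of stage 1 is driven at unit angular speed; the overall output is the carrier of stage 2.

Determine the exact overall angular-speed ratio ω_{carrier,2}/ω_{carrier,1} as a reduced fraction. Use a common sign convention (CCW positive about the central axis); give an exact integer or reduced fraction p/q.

87/94

Stage 1: N_ring = 22 + 2·11 = 44
Stage 1: 22(ω_s−ω_c) = −44(ω_r−ω_c),  ω_r=0, ω_c=1
Stage 1: ω_s = 1 − (44/22)(0−1) = 3
  ⇒ ω_s¹/ω_c¹ = 3
Stage 2: N_ring = 29 + 2·18 = 65
Stage 2: 29(ω_s−ω_c) = −65(ω_r−ω_c),  ω_r=0, ω_s=1
Stage 2: 29(1−ω_c) = −65(0−ω_c)  ⇒  94ω_c = 29  ⇒  ω_c = 29/94
  ⇒ ω_c²/ω_s² = 29/94
Coupling ω_s² = ω_s¹ ⇒ overall = 3 × 29/94 = 87/94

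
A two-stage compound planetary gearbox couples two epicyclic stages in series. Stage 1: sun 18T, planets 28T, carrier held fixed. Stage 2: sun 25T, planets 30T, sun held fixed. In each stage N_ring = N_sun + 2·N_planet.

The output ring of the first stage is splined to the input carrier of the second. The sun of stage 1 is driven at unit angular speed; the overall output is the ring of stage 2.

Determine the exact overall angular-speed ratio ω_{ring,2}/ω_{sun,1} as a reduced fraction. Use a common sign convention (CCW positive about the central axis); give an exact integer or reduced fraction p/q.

-198/629

Stage 1: N_ring = 18 + 2·28 = 74
Stage 1: 18(ω_s−ω_c) = −74(ω_r−ω_c),  ω_c=0, ω_s=1
Stage 1: ω_r = 0 − (18/74)(1−0) = -9/37
  ⇒ ω_r¹/ω_s¹ = -9/37
Stage 2: N_ring = 25 + 2·30 = 85
Stage 2: 25(ω_s−ω_c) = −85(ω_r−ω_c),  ω_s=0, ω_c=1
Stage 2: ω_r = 1 − (25/85)(0−1) = 22/17
  ⇒ ω_r²/ω_c² = 22/17
Coupling ω_c² = ω_r¹ ⇒ overall = -9/37 × 22/17 = -198/629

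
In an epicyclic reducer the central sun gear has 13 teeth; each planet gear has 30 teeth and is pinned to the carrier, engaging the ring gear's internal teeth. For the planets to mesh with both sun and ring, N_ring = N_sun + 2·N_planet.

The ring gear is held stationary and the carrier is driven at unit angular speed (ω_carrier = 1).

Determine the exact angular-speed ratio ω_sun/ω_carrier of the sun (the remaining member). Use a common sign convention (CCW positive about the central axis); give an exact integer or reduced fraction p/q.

N_ring = 13 + 2·30 = 73
13(ω_s−ω_c) = −73(ω_r−ω_c),  ω_r=0, ω_c=1
ω_s = 1 − (73/13)(0−1) = 86/13
ω_s/ω_c = 86/13

86/13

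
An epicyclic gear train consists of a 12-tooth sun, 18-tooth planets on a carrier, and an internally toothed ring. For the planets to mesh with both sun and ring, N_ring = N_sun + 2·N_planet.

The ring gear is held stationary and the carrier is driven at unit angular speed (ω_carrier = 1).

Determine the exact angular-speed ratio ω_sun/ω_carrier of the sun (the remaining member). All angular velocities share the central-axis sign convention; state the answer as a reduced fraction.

5

N_ring = 12 + 2·18 = 48
12(ω_s−ω_c) = −48(ω_r−ω_c),  ω_r=0, ω_c=1
ω_s = 1 − (48/12)(0−1) = 5
ω_s/ω_c = 5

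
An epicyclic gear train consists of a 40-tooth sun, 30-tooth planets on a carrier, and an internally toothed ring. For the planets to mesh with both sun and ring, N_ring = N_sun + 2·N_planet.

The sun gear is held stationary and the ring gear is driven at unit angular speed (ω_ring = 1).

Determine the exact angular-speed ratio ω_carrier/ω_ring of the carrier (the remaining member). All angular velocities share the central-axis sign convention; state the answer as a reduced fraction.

5/7

N_ring = 40 + 2·30 = 100
40(ω_s−ω_c) = −100(ω_r−ω_c),  ω_s=0, ω_r=1
40(0−ω_c) = −100(1−ω_c)  ⇒  140ω_c = 100  ⇒  ω_c = 5/7
ω_c/ω_r = 5/7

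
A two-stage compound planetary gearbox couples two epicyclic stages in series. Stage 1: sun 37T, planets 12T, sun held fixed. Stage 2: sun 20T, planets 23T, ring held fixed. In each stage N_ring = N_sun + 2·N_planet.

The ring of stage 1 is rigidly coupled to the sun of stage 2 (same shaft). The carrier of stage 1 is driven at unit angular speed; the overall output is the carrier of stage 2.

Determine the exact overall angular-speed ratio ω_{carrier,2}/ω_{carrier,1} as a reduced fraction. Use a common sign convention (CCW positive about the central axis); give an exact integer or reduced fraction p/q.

Stage 1: N_ring = 37 + 2·12 = 61
Stage 1: 37(ω_s−ω_c) = −61(ω_r−ω_c),  ω_s=0, ω_c=1
Stage 1: ω_r = 1 − (37/61)(0−1) = 98/61
  ⇒ ω_r¹/ω_c¹ = 98/61
Stage 2: N_ring = 20 + 2·23 = 66
Stage 2: 20(ω_s−ω_c) = −66(ω_r−ω_c),  ω_r=0, ω_s=1
Stage 2: 20(1−ω_c) = −66(0−ω_c)  ⇒  86ω_c = 20  ⇒  ω_c = 10/43
  ⇒ ω_c²/ω_s² = 10/43
Coupling ω_s² = ω_r¹ ⇒ overall = 98/61 × 10/43 = 980/2623

980/2623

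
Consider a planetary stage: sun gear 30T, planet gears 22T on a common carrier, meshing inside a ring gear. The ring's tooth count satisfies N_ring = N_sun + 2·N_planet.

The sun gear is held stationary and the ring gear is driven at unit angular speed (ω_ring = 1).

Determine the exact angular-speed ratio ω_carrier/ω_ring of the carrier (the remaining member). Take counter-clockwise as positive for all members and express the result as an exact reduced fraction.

N_ring = 30 + 2·22 = 74
30(ω_s−ω_c) = −74(ω_r−ω_c),  ω_s=0, ω_r=1
30(0−ω_c) = −74(1−ω_c)  ⇒  104ω_c = 74  ⇒  ω_c = 37/52
ω_c/ω_r = 37/52

37/52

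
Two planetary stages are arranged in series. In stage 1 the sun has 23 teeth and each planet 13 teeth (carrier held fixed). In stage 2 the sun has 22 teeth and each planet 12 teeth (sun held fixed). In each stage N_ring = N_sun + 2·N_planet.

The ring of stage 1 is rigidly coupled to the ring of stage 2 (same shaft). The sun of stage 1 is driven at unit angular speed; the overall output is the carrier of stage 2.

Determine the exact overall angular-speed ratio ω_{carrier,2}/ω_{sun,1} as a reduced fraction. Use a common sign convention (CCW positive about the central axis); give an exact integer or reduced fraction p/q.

-529/1666

Stage 1: N_ring = 23 + 2·13 = 49
Stage 1: 23(ω_s−ω_c) = −49(ω_r−ω_c),  ω_c=0, ω_s=1
Stage 1: ω_r = 0 − (23/49)(1−0) = -23/49
  ⇒ ω_r¹/ω_s¹ = -23/49
Stage 2: N_ring = 22 + 2·12 = 46
Stage 2: 22(ω_s−ω_c) = −46(ω_r−ω_c),  ω_s=0, ω_r=1
Stage 2: 22(0−ω_c) = −46(1−ω_c)  ⇒  68ω_c = 46  ⇒  ω_c = 23/34
  ⇒ ω_c²/ω_r² = 23/34
Coupling ω_r² = ω_r¹ ⇒ overall = -23/49 × 23/34 = -529/1666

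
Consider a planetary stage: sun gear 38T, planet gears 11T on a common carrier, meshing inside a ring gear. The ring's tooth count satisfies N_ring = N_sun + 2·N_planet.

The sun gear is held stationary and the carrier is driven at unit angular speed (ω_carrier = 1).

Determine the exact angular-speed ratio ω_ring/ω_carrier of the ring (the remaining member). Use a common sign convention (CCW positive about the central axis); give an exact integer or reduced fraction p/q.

49/30

N_ring = 38 + 2·11 = 60
38(ω_s−ω_c) = −60(ω_r−ω_c),  ω_s=0, ω_c=1
ω_r = 1 − (38/60)(0−1) = 49/30
ω_r/ω_c = 49/30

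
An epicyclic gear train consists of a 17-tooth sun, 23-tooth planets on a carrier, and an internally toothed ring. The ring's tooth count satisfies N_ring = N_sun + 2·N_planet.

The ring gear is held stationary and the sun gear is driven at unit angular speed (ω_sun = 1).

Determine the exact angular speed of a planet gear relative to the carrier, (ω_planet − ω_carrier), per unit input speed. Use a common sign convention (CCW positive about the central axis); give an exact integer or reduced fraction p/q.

-1071/1840

N_ring = 17 + 2·23 = 63
17(ω_s−ω_c) = −63(ω_r−ω_c),  ω_r=0, ω_s=1
17(1−ω_c) = −63(0−ω_c)  ⇒  80ω_c = 17  ⇒  ω_c = 17/80
sun–planet: 17·(1−17/80) = −23·(ω_p−ω_c)  ⇒  ω_p−ω_c = −(17/23)·(63/80) = -1071/1840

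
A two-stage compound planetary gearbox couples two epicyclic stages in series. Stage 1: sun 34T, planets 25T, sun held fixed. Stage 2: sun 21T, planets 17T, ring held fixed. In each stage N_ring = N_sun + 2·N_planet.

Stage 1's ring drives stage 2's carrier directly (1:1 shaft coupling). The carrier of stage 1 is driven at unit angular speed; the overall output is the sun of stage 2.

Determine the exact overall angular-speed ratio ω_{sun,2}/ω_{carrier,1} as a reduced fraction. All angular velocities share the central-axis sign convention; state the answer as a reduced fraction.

Stage 1: N_ring = 34 + 2·25 = 84
Stage 1: 34(ω_s−ω_c) = −84(ω_r−ω_c),  ω_s=0, ω_c=1
Stage 1: ω_r = 1 − (34/84)(0−1) = 59/42
  ⇒ ω_r¹/ω_c¹ = 59/42
Stage 2: N_ring = 21 + 2·17 = 55
Stage 2: 21(ω_s−ω_c) = −55(ω_r−ω_c),  ω_r=0, ω_c=1
Stage 2: ω_s = 1 − (55/21)(0−1) = 76/21
  ⇒ ω_s²/ω_c² = 76/21
Coupling ω_c² = ω_r¹ ⇒ overall = 59/42 × 76/21 = 2242/441

2242/441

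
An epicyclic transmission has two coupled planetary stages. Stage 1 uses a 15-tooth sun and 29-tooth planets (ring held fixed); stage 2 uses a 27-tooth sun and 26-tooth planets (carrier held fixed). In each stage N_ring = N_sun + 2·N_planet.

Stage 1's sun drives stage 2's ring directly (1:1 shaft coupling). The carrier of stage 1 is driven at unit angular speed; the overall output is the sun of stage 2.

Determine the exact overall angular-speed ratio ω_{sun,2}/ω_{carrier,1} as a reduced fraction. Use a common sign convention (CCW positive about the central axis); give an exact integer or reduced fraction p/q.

-6952/405

Stage 1: N_ring = 15 + 2·29 = 73
Stage 1: 15(ω_s−ω_c) = −73(ω_r−ω_c),  ω_r=0, ω_c=1
Stage 1: ω_s = 1 − (73/15)(0−1) = 88/15
  ⇒ ω_s¹/ω_c¹ = 88/15
Stage 2: N_ring = 27 + 2·26 = 79
Stage 2: 27(ω_s−ω_c) = −79(ω_r−ω_c),  ω_c=0, ω_r=1
Stage 2: ω_s = 0 − (79/27)(1−0) = -79/27
  ⇒ ω_s²/ω_r² = -79/27
Coupling ω_r² = ω_s¹ ⇒ overall = 88/15 × -79/27 = -6952/405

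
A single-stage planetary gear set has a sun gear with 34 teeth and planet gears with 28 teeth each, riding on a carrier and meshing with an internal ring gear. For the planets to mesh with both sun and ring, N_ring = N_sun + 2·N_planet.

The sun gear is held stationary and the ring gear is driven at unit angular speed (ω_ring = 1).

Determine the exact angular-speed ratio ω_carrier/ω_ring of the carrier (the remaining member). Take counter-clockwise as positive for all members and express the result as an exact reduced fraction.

45/62

N_ring = 34 + 2·28 = 90
34(ω_s−ω_c) = −90(ω_r−ω_c),  ω_s=0, ω_r=1
34(0−ω_c) = −90(1−ω_c)  ⇒  124ω_c = 90  ⇒  ω_c = 45/62
ω_c/ω_r = 45/62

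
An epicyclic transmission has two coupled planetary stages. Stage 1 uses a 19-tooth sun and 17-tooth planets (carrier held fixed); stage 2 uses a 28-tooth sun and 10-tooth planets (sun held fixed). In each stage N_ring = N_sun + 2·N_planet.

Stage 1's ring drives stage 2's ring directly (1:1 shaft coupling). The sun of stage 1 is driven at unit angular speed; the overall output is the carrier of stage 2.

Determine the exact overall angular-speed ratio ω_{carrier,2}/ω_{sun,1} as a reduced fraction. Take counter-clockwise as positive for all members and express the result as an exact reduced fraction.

Stage 1: N_ring = 19 + 2·17 = 53
Stage 1: 19(ω_s−ω_c) = −53(ω_r−ω_c),  ω_c=0, ω_s=1
Stage 1: ω_r = 0 − (19/53)(1−0) = -19/53
  ⇒ ω_r¹/ω_s¹ = -19/53
Stage 2: N_ring = 28 + 2·10 = 48
Stage 2: 28(ω_s−ω_c) = −48(ω_r−ω_c),  ω_s=0, ω_r=1
Stage 2: 28(0−ω_c) = −48(1−ω_c)  ⇒  76ω_c = 48  ⇒  ω_c = 12/19
  ⇒ ω_c²/ω_r² = 12/19
Coupling ω_r² = ω_r¹ ⇒ overall = -19/53 × 12/19 = -12/53

-12/53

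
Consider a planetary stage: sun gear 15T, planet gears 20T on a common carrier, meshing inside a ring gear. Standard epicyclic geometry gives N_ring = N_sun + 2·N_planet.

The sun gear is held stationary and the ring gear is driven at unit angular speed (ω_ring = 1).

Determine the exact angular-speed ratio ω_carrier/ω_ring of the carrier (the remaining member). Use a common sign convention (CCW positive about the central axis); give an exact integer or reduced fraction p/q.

N_ring = 15 + 2·20 = 55
15(ω_s−ω_c) = −55(ω_r−ω_c),  ω_s=0, ω_r=1
15(0−ω_c) = −55(1−ω_c)  ⇒  70ω_c = 55  ⇒  ω_c = 11/14
ω_c/ω_r = 11/14

11/14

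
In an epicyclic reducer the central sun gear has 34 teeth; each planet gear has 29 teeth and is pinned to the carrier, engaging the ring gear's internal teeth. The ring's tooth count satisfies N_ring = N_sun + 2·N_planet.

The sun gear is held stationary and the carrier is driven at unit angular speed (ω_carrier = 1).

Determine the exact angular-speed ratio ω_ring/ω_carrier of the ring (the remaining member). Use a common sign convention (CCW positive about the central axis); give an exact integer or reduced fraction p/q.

63/46

N_ring = 34 + 2·29 = 92
34(ω_s−ω_c) = −92(ω_r−ω_c),  ω_s=0, ω_c=1
ω_r = 1 − (34/92)(0−1) = 63/46
ω_r/ω_c = 63/46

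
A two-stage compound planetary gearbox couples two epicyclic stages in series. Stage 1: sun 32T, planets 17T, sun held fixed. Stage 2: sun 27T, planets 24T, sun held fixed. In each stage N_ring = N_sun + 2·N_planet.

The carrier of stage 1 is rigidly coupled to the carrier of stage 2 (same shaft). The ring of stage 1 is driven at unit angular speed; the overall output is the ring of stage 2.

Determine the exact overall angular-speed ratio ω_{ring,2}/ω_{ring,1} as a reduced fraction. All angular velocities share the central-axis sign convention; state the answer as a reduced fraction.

1122/1225

Stage 1: N_ring = 32 + 2·17 = 66
Stage 1: 32(ω_s−ω_c) = −66(ω_r−ω_c),  ω_s=0, ω_r=1
Stage 1: 32(0−ω_c) = −66(1−ω_c)  ⇒  98ω_c = 66  ⇒  ω_c = 33/49
  ⇒ ω_c¹/ω_r¹ = 33/49
Stage 2: N_ring = 27 + 2·24 = 75
Stage 2: 27(ω_s−ω_c) = −75(ω_r−ω_c),  ω_s=0, ω_c=1
Stage 2: ω_r = 1 − (27/75)(0−1) = 34/25
  ⇒ ω_r²/ω_c² = 34/25
Coupling ω_c² = ω_c¹ ⇒ overall = 33/49 × 34/25 = 1122/1225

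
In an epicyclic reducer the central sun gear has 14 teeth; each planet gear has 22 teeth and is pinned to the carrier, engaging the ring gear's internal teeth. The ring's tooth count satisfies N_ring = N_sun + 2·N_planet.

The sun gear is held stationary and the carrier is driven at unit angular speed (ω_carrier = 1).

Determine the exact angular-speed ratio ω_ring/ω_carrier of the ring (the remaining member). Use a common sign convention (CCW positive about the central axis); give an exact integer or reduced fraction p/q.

36/29

N_ring = 14 + 2·22 = 58
14(ω_s−ω_c) = −58(ω_r−ω_c),  ω_s=0, ω_c=1
ω_r = 1 − (14/58)(0−1) = 36/29
ω_r/ω_c = 36/29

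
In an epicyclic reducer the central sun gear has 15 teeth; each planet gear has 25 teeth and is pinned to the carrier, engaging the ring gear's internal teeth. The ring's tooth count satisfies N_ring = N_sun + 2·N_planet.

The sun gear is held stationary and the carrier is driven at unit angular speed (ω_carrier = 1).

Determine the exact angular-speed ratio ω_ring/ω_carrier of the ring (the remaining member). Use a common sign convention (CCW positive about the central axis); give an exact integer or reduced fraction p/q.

N_ring = 15 + 2·25 = 65
15(ω_s−ω_c) = −65(ω_r−ω_c),  ω_s=0, ω_c=1
ω_r = 1 − (15/65)(0−1) = 16/13
ω_r/ω_c = 16/13

16/13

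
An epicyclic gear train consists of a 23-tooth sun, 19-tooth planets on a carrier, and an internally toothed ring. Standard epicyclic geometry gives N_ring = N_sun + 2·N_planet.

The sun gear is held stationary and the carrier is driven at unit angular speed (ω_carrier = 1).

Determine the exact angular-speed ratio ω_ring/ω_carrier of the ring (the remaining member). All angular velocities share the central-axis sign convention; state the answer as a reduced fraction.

N_ring = 23 + 2·19 = 61
23(ω_s−ω_c) = −61(ω_r−ω_c),  ω_s=0, ω_c=1
ω_r = 1 − (23/61)(0−1) = 84/61
ω_r/ω_c = 84/61

84/61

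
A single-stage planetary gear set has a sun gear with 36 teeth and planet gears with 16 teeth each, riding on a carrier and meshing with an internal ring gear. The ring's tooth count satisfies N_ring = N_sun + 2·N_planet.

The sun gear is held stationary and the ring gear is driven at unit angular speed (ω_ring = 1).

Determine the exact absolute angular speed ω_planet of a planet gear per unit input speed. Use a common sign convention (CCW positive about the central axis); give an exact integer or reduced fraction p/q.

N_ring = 36 + 2·16 = 68
36(ω_s−ω_c) = −68(ω_r−ω_c),  ω_s=0, ω_r=1
36(0−ω_c) = −68(1−ω_c)  ⇒  104ω_c = 68  ⇒  ω_c = 17/26
sun–planet: 36·(0−17/26) = −16·(ω_p−ω_c)  ⇒  ω_p−ω_c = −(36/16)·(-17/26) = 153/104
ω_p = 17/26 + 153/104 = 17/8

17/8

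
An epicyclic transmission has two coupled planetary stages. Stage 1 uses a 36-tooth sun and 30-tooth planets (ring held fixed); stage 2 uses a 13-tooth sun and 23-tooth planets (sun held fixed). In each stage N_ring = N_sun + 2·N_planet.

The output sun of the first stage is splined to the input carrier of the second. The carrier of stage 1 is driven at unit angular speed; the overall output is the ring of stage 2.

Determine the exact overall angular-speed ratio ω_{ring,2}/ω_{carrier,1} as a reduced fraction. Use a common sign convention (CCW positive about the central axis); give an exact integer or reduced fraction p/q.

264/59

Stage 1: N_ring = 36 + 2·30 = 96
Stage 1: 36(ω_s−ω_c) = −96(ω_r−ω_c),  ω_r=0, ω_c=1
Stage 1: ω_s = 1 − (96/36)(0−1) = 11/3
  ⇒ ω_s¹/ω_c¹ = 11/3
Stage 2: N_ring = 13 + 2·23 = 59
Stage 2: 13(ω_s−ω_c) = −59(ω_r−ω_c),  ω_s=0, ω_c=1
Stage 2: ω_r = 1 − (13/59)(0−1) = 72/59
  ⇒ ω_r²/ω_c² = 72/59
Coupling ω_c² = ω_s¹ ⇒ overall = 11/3 × 72/59 = 264/59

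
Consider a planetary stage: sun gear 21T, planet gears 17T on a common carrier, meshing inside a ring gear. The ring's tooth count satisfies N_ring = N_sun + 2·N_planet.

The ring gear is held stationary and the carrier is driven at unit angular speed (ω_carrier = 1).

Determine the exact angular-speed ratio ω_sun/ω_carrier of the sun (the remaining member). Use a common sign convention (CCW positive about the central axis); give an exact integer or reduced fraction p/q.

76/21

N_ring = 21 + 2·17 = 55
21(ω_s−ω_c) = −55(ω_r−ω_c),  ω_r=0, ω_c=1
ω_s = 1 − (55/21)(0−1) = 76/21
ω_s/ω_c = 76/21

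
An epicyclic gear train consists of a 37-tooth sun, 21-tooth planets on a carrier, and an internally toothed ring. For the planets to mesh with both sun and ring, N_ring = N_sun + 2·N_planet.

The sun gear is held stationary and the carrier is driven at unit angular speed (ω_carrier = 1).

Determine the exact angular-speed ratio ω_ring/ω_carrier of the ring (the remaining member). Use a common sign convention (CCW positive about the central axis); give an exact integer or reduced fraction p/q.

N_ring = 37 + 2·21 = 79
37(ω_s−ω_c) = −79(ω_r−ω_c),  ω_s=0, ω_c=1
ω_r = 1 − (37/79)(0−1) = 116/79
ω_r/ω_c = 116/79

116/79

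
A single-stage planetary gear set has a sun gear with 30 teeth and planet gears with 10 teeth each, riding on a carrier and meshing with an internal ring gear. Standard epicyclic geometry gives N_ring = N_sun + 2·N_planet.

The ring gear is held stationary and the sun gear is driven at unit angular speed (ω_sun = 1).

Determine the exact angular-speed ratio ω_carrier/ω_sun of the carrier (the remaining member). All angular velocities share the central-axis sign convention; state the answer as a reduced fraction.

3/8

N_ring = 30 + 2·10 = 50
30(ω_s−ω_c) = −50(ω_r−ω_c),  ω_r=0, ω_s=1
30(1−ω_c) = −50(0−ω_c)  ⇒  80ω_c = 30  ⇒  ω_c = 3/8
ω_c/ω_s = 3/8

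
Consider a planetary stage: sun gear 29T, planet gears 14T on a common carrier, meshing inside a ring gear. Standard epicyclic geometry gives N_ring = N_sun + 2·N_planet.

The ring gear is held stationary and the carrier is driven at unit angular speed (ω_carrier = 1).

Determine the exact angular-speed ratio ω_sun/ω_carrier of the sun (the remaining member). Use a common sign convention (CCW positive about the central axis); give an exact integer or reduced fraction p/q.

86/29

N_ring = 29 + 2·14 = 57
29(ω_s−ω_c) = −57(ω_r−ω_c),  ω_r=0, ω_c=1
ω_s = 1 − (57/29)(0−1) = 86/29
ω_s/ω_c = 86/29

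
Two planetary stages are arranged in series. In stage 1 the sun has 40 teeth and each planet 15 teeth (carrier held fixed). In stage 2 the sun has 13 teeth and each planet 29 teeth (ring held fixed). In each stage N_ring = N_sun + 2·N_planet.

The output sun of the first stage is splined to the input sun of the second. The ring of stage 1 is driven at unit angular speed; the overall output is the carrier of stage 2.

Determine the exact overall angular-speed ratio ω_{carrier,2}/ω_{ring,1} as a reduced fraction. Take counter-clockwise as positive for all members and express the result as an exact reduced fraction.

Stage 1: N_ring = 40 + 2·15 = 70
Stage 1: 40(ω_s−ω_c) = −70(ω_r−ω_c),  ω_c=0, ω_r=1
Stage 1: ω_s = 0 − (70/40)(1−0) = -7/4
  ⇒ ω_s¹/ω_r¹ = -7/4
Stage 2: N_ring = 13 + 2·29 = 71
Stage 2: 13(ω_s−ω_c) = −71(ω_r−ω_c),  ω_r=0, ω_s=1
Stage 2: 13(1−ω_c) = −71(0−ω_c)  ⇒  84ω_c = 13  ⇒  ω_c = 13/84
  ⇒ ω_c²/ω_s² = 13/84
Coupling ω_s² = ω_s¹ ⇒ overall = -7/4 × 13/84 = -13/48

-13/48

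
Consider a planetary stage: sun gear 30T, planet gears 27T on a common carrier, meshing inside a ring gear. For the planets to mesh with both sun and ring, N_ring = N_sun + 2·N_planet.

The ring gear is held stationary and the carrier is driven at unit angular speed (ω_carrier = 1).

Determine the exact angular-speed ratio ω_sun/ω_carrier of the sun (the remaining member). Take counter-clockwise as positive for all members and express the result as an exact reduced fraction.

19/5

N_ring = 30 + 2·27 = 84
30(ω_s−ω_c) = −84(ω_r−ω_c),  ω_r=0, ω_c=1
ω_s = 1 − (84/30)(0−1) = 19/5
ω_s/ω_c = 19/5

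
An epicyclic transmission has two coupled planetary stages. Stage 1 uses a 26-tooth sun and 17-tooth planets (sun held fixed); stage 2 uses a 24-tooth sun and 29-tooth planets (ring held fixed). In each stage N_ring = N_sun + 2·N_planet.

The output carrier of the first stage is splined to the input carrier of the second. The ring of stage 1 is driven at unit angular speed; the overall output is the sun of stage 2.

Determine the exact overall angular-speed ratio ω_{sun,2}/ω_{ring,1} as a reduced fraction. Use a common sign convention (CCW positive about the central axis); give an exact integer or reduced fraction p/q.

Stage 1: N_ring = 26 + 2·17 = 60
Stage 1: 26(ω_s−ω_c) = −60(ω_r−ω_c),  ω_s=0, ω_r=1
Stage 1: 26(0−ω_c) = −60(1−ω_c)  ⇒  86ω_c = 60  ⇒  ω_c = 30/43
  ⇒ ω_c¹/ω_r¹ = 30/43
Stage 2: N_ring = 24 + 2·29 = 82
Stage 2: 24(ω_s−ω_c) = −82(ω_r−ω_c),  ω_r=0, ω_c=1
Stage 2: ω_s = 1 − (82/24)(0−1) = 53/12
  ⇒ ω_s²/ω_c² = 53/12
Coupling ω_c² = ω_c¹ ⇒ overall = 30/43 × 53/12 = 265/86

265/86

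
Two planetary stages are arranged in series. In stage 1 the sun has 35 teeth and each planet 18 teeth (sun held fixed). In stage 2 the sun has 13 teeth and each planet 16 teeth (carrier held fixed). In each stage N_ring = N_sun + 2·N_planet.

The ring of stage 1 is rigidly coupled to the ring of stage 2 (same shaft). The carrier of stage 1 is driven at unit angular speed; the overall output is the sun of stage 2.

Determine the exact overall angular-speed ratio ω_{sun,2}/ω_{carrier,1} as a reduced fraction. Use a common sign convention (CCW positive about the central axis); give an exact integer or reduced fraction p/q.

Stage 1: N_ring = 35 + 2·18 = 71
Stage 1: 35(ω_s−ω_c) = −71(ω_r−ω_c),  ω_s=0, ω_c=1
Stage 1: ω_r = 1 − (35/71)(0−1) = 106/71
  ⇒ ω_r¹/ω_c¹ = 106/71
Stage 2: N_ring = 13 + 2·16 = 45
Stage 2: 13(ω_s−ω_c) = −45(ω_r−ω_c),  ω_c=0, ω_r=1
Stage 2: ω_s = 0 − (45/13)(1−0) = -45/13
  ⇒ ω_s²/ω_r² = -45/13
Coupling ω_r² = ω_r¹ ⇒ overall = 106/71 × -45/13 = -4770/923

-4770/923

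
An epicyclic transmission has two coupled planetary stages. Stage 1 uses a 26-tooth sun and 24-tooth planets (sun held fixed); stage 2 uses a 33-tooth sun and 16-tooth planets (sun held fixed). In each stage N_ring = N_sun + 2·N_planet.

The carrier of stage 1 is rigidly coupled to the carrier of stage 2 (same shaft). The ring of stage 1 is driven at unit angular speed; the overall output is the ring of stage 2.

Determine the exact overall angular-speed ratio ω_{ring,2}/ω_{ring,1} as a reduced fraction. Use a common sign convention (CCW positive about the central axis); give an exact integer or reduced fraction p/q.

Stage 1: N_ring = 26 + 2·24 = 74
Stage 1: 26(ω_s−ω_c) = −74(ω_r−ω_c),  ω_s=0, ω_r=1
Stage 1: 26(0−ω_c) = −74(1−ω_c)  ⇒  100ω_c = 74  ⇒  ω_c = 37/50
  ⇒ ω_c¹/ω_r¹ = 37/50
Stage 2: N_ring = 33 + 2·16 = 65
Stage 2: 33(ω_s−ω_c) = −65(ω_r−ω_c),  ω_s=0, ω_c=1
Stage 2: ω_r = 1 − (33/65)(0−1) = 98/65
  ⇒ ω_r²/ω_c² = 98/65
Coupling ω_c² = ω_c¹ ⇒ overall = 37/50 × 98/65 = 1813/1625

1813/1625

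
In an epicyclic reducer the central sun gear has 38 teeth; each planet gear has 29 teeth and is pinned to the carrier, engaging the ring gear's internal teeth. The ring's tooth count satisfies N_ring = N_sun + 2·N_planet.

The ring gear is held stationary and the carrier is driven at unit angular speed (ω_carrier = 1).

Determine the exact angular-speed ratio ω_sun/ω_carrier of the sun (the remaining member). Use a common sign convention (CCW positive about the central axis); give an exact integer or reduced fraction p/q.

N_ring = 38 + 2·29 = 96
38(ω_s−ω_c) = −96(ω_r−ω_c),  ω_r=0, ω_c=1
ω_s = 1 − (96/38)(0−1) = 67/19
ω_s/ω_c = 67/19

67/19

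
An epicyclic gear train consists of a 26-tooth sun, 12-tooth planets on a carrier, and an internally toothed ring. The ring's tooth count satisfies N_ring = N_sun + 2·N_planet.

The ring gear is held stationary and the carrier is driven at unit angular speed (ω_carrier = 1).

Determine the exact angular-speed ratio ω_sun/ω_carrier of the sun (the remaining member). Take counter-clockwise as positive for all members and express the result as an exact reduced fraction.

38/13

N_ring = 26 + 2·12 = 50
26(ω_s−ω_c) = −50(ω_r−ω_c),  ω_r=0, ω_c=1
ω_s = 1 − (50/26)(0−1) = 38/13
ω_s/ω_c = 38/13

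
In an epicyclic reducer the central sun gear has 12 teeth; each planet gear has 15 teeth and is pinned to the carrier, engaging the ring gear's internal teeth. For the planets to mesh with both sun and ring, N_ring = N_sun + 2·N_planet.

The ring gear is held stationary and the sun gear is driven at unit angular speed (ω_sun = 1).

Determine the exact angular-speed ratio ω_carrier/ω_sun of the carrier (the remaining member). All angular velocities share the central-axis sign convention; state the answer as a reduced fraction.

2/9

N_ring = 12 + 2·15 = 42
12(ω_s−ω_c) = −42(ω_r−ω_c),  ω_r=0, ω_s=1
12(1−ω_c) = −42(0−ω_c)  ⇒  54ω_c = 12  ⇒  ω_c = 2/9
ω_c/ω_s = 2/9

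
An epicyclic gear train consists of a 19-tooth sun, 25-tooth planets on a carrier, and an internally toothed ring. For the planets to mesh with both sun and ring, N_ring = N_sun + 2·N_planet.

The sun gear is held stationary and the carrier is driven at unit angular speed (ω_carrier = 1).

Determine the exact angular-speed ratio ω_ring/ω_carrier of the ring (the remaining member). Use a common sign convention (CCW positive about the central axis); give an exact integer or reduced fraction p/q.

88/69

N_ring = 19 + 2·25 = 69
19(ω_s−ω_c) = −69(ω_r−ω_c),  ω_s=0, ω_c=1
ω_r = 1 − (19/69)(0−1) = 88/69
ω_r/ω_c = 88/69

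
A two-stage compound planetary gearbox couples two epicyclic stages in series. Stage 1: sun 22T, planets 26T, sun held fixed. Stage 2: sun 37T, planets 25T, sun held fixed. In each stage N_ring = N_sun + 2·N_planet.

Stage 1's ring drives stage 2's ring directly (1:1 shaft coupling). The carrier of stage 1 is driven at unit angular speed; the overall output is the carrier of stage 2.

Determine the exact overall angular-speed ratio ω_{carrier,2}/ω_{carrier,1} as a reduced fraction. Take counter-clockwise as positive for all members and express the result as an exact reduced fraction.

1044/1147

Stage 1: N_ring = 22 + 2·26 = 74
Stage 1: 22(ω_s−ω_c) = −74(ω_r−ω_c),  ω_s=0, ω_c=1
Stage 1: ω_r = 1 − (22/74)(0−1) = 48/37
  ⇒ ω_r¹/ω_c¹ = 48/37
Stage 2: N_ring = 37 + 2·25 = 87
Stage 2: 37(ω_s−ω_c) = −87(ω_r−ω_c),  ω_s=0, ω_r=1
Stage 2: 37(0−ω_c) = −87(1−ω_c)  ⇒  124ω_c = 87  ⇒  ω_c = 87/124
  ⇒ ω_c²/ω_r² = 87/124
Coupling ω_r² = ω_r¹ ⇒ overall = 48/37 × 87/124 = 1044/1147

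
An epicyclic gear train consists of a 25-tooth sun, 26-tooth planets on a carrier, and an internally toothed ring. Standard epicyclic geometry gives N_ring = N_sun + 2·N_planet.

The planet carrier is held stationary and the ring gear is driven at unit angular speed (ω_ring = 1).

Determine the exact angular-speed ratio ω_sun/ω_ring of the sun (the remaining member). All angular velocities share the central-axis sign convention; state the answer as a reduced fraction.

N_ring = 25 + 2·26 = 77
25(ω_s−ω_c) = −77(ω_r−ω_c),  ω_c=0, ω_r=1
ω_s = 0 − (77/25)(1−0) = -77/25
ω_s/ω_r = -77/25

-77/25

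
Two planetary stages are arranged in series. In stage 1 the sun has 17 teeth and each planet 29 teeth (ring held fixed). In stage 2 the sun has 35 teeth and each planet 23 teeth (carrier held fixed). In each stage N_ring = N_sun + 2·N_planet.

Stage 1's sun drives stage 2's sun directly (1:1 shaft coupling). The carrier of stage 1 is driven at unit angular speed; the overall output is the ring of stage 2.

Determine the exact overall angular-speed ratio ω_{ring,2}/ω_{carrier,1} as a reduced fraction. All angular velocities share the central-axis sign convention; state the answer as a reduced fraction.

Stage 1: N_ring = 17 + 2·29 = 75
Stage 1: 17(ω_s−ω_c) = −75(ω_r−ω_c),  ω_r=0, ω_c=1
Stage 1: ω_s = 1 − (75/17)(0−1) = 92/17
  ⇒ ω_s¹/ω_c¹ = 92/17
Stage 2: N_ring = 35 + 2·23 = 81
Stage 2: 35(ω_s−ω_c) = −81(ω_r−ω_c),  ω_c=0, ω_s=1
Stage 2: ω_r = 0 − (35/81)(1−0) = -35/81
  ⇒ ω_r²/ω_s² = -35/81
Coupling ω_s² = ω_s¹ ⇒ overall = 92/17 × -35/81 = -3220/1377

-3220/1377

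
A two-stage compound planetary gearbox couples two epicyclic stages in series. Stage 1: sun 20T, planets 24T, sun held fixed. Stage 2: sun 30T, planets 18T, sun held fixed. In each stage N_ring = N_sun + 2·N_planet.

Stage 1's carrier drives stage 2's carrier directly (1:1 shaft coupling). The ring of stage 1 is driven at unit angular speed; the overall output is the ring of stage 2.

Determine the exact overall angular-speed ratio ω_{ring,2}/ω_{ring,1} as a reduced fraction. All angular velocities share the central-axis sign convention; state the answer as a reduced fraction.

Stage 1: N_ring = 20 + 2·24 = 68
Stage 1: 20(ω_s−ω_c) = −68(ω_r−ω_c),  ω_s=0, ω_r=1
Stage 1: 20(0−ω_c) = −68(1−ω_c)  ⇒  88ω_c = 68  ⇒  ω_c = 17/22
  ⇒ ω_c¹/ω_r¹ = 17/22
Stage 2: N_ring = 30 + 2·18 = 66
Stage 2: 30(ω_s−ω_c) = −66(ω_r−ω_c),  ω_s=0, ω_c=1
Stage 2: ω_r = 1 − (30/66)(0−1) = 16/11
  ⇒ ω_r²/ω_c² = 16/11
Coupling ω_c² = ω_c¹ ⇒ overall = 17/22 × 16/11 = 136/121

136/121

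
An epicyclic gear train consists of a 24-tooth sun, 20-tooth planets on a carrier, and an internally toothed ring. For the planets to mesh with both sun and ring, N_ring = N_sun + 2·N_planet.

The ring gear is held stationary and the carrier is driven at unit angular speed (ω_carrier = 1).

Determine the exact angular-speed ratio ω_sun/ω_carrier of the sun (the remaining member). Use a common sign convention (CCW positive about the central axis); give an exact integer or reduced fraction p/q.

11/3

N_ring = 24 + 2·20 = 64
24(ω_s−ω_c) = −64(ω_r−ω_c),  ω_r=0, ω_c=1
ω_s = 1 − (64/24)(0−1) = 11/3
ω_s/ω_c = 11/3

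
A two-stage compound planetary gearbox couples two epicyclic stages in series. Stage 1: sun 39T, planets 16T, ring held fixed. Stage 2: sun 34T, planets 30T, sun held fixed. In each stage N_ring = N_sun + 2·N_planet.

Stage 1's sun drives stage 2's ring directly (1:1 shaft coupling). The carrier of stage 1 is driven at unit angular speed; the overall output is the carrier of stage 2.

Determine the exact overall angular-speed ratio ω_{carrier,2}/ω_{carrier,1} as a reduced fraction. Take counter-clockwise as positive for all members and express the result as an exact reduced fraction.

2585/1248

Stage 1: N_ring = 39 + 2·16 = 71
Stage 1: 39(ω_s−ω_c) = −71(ω_r−ω_c),  ω_r=0, ω_c=1
Stage 1: ω_s = 1 − (71/39)(0−1) = 110/39
  ⇒ ω_s¹/ω_c¹ = 110/39
Stage 2: N_ring = 34 + 2·30 = 94
Stage 2: 34(ω_s−ω_c) = −94(ω_r−ω_c),  ω_s=0, ω_r=1
Stage 2: 34(0−ω_c) = −94(1−ω_c)  ⇒  128ω_c = 94  ⇒  ω_c = 47/64
  ⇒ ω_c²/ω_r² = 47/64
Coupling ω_r² = ω_s¹ ⇒ overall = 110/39 × 47/64 = 2585/1248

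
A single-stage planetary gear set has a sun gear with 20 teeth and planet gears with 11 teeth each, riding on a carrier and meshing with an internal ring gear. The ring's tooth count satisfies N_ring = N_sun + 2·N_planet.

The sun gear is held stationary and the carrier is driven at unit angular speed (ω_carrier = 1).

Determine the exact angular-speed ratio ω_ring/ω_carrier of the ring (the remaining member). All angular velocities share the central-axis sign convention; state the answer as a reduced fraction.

31/21

N_ring = 20 + 2·11 = 42
20(ω_s−ω_c) = −42(ω_r−ω_c),  ω_s=0, ω_c=1
ω_r = 1 − (20/42)(0−1) = 31/21
ω_r/ω_c = 31/21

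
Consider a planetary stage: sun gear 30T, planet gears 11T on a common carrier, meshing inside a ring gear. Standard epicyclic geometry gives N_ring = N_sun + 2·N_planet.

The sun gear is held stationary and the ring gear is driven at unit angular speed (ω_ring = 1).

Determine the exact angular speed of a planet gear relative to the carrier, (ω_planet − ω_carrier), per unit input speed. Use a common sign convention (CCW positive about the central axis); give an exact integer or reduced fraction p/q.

780/451

N_ring = 30 + 2·11 = 52
30(ω_s−ω_c) = −52(ω_r−ω_c),  ω_s=0, ω_r=1
30(0−ω_c) = −52(1−ω_c)  ⇒  82ω_c = 52  ⇒  ω_c = 26/41
sun–planet: 30·(0−26/41) = −11·(ω_p−ω_c)  ⇒  ω_p−ω_c = −(30/11)·(-26/41) = 780/451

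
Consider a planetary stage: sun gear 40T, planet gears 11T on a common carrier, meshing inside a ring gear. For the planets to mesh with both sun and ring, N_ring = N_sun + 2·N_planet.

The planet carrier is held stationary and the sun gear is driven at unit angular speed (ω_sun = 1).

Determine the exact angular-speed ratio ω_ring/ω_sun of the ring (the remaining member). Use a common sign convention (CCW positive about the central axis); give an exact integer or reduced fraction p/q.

N_ring = 40 + 2·11 = 62
40(ω_s−ω_c) = −62(ω_r−ω_c),  ω_c=0, ω_s=1
ω_r = 0 − (40/62)(1−0) = -20/31
ω_r/ω_s = -20/31

-20/31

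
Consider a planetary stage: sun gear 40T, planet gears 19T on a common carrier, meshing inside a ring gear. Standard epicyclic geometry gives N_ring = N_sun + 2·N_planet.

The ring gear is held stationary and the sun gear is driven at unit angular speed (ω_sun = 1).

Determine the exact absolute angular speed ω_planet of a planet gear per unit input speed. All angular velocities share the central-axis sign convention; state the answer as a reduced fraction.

N_ring = 40 + 2·19 = 78
40(ω_s−ω_c) = −78(ω_r−ω_c),  ω_r=0, ω_s=1
40(1−ω_c) = −78(0−ω_c)  ⇒  118ω_c = 40  ⇒  ω_c = 20/59
sun–planet: 40·(1−20/59) = −19·(ω_p−ω_c)  ⇒  ω_p−ω_c = −(40/19)·(39/59) = -1560/1121
ω_p = 20/59 − 1560/1121 = -20/19

-20/19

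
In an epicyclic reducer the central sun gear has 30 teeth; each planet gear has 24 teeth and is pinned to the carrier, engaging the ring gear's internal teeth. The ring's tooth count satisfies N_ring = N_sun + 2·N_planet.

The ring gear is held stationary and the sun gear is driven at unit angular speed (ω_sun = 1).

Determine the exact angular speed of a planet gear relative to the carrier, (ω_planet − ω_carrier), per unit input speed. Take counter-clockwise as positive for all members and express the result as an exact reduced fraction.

-65/72

N_ring = 30 + 2·24 = 78
30(ω_s−ω_c) = −78(ω_r−ω_c),  ω_r=0, ω_s=1
30(1−ω_c) = −78(0−ω_c)  ⇒  108ω_c = 30  ⇒  ω_c = 5/18
sun–planet: 30·(1−5/18) = −24·(ω_p−ω_c)  ⇒  ω_p−ω_c = −(30/24)·(13/18) = -65/72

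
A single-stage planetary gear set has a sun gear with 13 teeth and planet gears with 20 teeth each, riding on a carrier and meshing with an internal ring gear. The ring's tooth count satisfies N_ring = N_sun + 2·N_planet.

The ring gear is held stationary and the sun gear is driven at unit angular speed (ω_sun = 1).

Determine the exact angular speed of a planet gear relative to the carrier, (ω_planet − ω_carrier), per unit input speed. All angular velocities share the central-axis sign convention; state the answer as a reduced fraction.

-689/1320

N_ring = 13 + 2·20 = 53
13(ω_s−ω_c) = −53(ω_r−ω_c),  ω_r=0, ω_s=1
13(1−ω_c) = −53(0−ω_c)  ⇒  66ω_c = 13  ⇒  ω_c = 13/66
sun–planet: 13·(1−13/66) = −20·(ω_p−ω_c)  ⇒  ω_p−ω_c = −(13/20)·(53/66) = -689/1320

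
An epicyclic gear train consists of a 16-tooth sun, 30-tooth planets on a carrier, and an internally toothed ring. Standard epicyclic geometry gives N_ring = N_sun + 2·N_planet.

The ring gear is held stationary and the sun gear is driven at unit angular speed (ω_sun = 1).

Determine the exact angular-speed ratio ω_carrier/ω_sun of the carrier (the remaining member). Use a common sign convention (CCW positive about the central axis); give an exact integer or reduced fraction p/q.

N_ring = 16 + 2·30 = 76
16(ω_s−ω_c) = −76(ω_r−ω_c),  ω_r=0, ω_s=1
16(1−ω_c) = −76(0−ω_c)  ⇒  92ω_c = 16  ⇒  ω_c = 4/23
ω_c/ω_s = 4/23

4/23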